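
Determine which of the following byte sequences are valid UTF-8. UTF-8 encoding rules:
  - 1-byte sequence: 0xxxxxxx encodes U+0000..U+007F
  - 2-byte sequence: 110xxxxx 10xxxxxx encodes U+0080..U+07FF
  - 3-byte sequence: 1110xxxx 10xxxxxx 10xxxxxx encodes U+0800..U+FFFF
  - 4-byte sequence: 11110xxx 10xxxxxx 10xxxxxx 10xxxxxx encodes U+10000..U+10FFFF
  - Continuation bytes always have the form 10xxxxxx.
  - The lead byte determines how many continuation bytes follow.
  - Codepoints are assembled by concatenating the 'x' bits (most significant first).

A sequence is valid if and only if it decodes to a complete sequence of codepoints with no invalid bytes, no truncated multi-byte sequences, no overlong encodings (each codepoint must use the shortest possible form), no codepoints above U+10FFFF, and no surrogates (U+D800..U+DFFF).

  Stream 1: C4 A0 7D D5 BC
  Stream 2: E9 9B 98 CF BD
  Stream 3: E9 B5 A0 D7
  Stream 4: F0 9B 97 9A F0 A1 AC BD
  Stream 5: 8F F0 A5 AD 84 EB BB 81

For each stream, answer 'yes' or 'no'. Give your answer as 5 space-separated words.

Stream 1: decodes cleanly. VALID
Stream 2: decodes cleanly. VALID
Stream 3: error at byte offset 4. INVALID
Stream 4: decodes cleanly. VALID
Stream 5: error at byte offset 0. INVALID

Answer: yes yes no yes no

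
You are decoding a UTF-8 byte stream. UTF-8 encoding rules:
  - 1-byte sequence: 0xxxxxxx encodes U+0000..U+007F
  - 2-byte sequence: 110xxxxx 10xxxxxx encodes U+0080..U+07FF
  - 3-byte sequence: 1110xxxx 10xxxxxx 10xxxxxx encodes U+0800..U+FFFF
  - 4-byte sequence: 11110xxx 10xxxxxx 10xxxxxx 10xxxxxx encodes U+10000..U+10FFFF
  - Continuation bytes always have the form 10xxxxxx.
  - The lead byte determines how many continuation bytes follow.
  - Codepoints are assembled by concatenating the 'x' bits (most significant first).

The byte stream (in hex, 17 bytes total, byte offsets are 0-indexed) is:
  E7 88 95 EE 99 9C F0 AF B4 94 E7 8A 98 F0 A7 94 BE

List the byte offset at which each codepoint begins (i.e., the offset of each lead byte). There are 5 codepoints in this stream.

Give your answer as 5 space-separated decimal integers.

Answer: 0 3 6 10 13

Derivation:
Byte[0]=E7: 3-byte lead, need 2 cont bytes. acc=0x7
Byte[1]=88: continuation. acc=(acc<<6)|0x08=0x1C8
Byte[2]=95: continuation. acc=(acc<<6)|0x15=0x7215
Completed: cp=U+7215 (starts at byte 0)
Byte[3]=EE: 3-byte lead, need 2 cont bytes. acc=0xE
Byte[4]=99: continuation. acc=(acc<<6)|0x19=0x399
Byte[5]=9C: continuation. acc=(acc<<6)|0x1C=0xE65C
Completed: cp=U+E65C (starts at byte 3)
Byte[6]=F0: 4-byte lead, need 3 cont bytes. acc=0x0
Byte[7]=AF: continuation. acc=(acc<<6)|0x2F=0x2F
Byte[8]=B4: continuation. acc=(acc<<6)|0x34=0xBF4
Byte[9]=94: continuation. acc=(acc<<6)|0x14=0x2FD14
Completed: cp=U+2FD14 (starts at byte 6)
Byte[10]=E7: 3-byte lead, need 2 cont bytes. acc=0x7
Byte[11]=8A: continuation. acc=(acc<<6)|0x0A=0x1CA
Byte[12]=98: continuation. acc=(acc<<6)|0x18=0x7298
Completed: cp=U+7298 (starts at byte 10)
Byte[13]=F0: 4-byte lead, need 3 cont bytes. acc=0x0
Byte[14]=A7: continuation. acc=(acc<<6)|0x27=0x27
Byte[15]=94: continuation. acc=(acc<<6)|0x14=0x9D4
Byte[16]=BE: continuation. acc=(acc<<6)|0x3E=0x2753E
Completed: cp=U+2753E (starts at byte 13)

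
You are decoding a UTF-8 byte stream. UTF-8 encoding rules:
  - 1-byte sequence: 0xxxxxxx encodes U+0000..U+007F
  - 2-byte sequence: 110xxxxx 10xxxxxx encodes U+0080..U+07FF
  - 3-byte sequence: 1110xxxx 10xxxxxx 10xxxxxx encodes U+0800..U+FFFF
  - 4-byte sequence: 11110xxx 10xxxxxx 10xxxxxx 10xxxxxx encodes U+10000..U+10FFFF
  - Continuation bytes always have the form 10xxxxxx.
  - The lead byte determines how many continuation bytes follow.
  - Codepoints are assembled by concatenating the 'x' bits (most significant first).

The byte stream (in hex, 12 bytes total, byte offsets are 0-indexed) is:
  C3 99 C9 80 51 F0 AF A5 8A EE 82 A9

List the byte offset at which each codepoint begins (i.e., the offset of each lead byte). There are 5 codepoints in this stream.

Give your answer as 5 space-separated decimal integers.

Answer: 0 2 4 5 9

Derivation:
Byte[0]=C3: 2-byte lead, need 1 cont bytes. acc=0x3
Byte[1]=99: continuation. acc=(acc<<6)|0x19=0xD9
Completed: cp=U+00D9 (starts at byte 0)
Byte[2]=C9: 2-byte lead, need 1 cont bytes. acc=0x9
Byte[3]=80: continuation. acc=(acc<<6)|0x00=0x240
Completed: cp=U+0240 (starts at byte 2)
Byte[4]=51: 1-byte ASCII. cp=U+0051
Byte[5]=F0: 4-byte lead, need 3 cont bytes. acc=0x0
Byte[6]=AF: continuation. acc=(acc<<6)|0x2F=0x2F
Byte[7]=A5: continuation. acc=(acc<<6)|0x25=0xBE5
Byte[8]=8A: continuation. acc=(acc<<6)|0x0A=0x2F94A
Completed: cp=U+2F94A (starts at byte 5)
Byte[9]=EE: 3-byte lead, need 2 cont bytes. acc=0xE
Byte[10]=82: continuation. acc=(acc<<6)|0x02=0x382
Byte[11]=A9: continuation. acc=(acc<<6)|0x29=0xE0A9
Completed: cp=U+E0A9 (starts at byte 9)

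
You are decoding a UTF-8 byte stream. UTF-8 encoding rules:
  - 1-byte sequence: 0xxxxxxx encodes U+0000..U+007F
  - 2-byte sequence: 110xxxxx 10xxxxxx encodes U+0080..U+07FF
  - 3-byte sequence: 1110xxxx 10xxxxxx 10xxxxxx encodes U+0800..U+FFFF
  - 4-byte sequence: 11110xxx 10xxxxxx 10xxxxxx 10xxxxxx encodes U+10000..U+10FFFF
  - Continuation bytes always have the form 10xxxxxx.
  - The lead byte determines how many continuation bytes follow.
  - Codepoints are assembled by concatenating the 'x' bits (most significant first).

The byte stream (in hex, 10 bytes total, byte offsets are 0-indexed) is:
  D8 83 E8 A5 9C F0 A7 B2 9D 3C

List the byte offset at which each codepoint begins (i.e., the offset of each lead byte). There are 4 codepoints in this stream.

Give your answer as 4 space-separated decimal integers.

Byte[0]=D8: 2-byte lead, need 1 cont bytes. acc=0x18
Byte[1]=83: continuation. acc=(acc<<6)|0x03=0x603
Completed: cp=U+0603 (starts at byte 0)
Byte[2]=E8: 3-byte lead, need 2 cont bytes. acc=0x8
Byte[3]=A5: continuation. acc=(acc<<6)|0x25=0x225
Byte[4]=9C: continuation. acc=(acc<<6)|0x1C=0x895C
Completed: cp=U+895C (starts at byte 2)
Byte[5]=F0: 4-byte lead, need 3 cont bytes. acc=0x0
Byte[6]=A7: continuation. acc=(acc<<6)|0x27=0x27
Byte[7]=B2: continuation. acc=(acc<<6)|0x32=0x9F2
Byte[8]=9D: continuation. acc=(acc<<6)|0x1D=0x27C9D
Completed: cp=U+27C9D (starts at byte 5)
Byte[9]=3C: 1-byte ASCII. cp=U+003C

Answer: 0 2 5 9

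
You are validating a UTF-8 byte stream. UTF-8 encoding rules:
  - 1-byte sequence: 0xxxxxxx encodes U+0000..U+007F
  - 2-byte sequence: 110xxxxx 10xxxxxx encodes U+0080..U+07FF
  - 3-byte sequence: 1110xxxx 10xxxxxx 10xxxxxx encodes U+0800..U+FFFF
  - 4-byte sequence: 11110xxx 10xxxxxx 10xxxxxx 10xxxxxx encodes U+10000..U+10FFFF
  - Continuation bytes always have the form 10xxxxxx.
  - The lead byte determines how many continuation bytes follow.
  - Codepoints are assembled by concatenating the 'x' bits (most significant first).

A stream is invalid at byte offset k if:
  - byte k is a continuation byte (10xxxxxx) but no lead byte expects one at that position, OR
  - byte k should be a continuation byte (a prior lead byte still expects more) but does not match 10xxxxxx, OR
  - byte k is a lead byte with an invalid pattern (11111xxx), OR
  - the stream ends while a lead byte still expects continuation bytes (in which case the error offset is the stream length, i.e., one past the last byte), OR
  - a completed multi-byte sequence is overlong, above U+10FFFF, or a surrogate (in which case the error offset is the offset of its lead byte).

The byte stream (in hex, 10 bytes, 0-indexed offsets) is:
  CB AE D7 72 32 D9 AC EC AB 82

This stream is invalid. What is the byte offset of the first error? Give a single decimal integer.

Byte[0]=CB: 2-byte lead, need 1 cont bytes. acc=0xB
Byte[1]=AE: continuation. acc=(acc<<6)|0x2E=0x2EE
Completed: cp=U+02EE (starts at byte 0)
Byte[2]=D7: 2-byte lead, need 1 cont bytes. acc=0x17
Byte[3]=72: expected 10xxxxxx continuation. INVALID

Answer: 3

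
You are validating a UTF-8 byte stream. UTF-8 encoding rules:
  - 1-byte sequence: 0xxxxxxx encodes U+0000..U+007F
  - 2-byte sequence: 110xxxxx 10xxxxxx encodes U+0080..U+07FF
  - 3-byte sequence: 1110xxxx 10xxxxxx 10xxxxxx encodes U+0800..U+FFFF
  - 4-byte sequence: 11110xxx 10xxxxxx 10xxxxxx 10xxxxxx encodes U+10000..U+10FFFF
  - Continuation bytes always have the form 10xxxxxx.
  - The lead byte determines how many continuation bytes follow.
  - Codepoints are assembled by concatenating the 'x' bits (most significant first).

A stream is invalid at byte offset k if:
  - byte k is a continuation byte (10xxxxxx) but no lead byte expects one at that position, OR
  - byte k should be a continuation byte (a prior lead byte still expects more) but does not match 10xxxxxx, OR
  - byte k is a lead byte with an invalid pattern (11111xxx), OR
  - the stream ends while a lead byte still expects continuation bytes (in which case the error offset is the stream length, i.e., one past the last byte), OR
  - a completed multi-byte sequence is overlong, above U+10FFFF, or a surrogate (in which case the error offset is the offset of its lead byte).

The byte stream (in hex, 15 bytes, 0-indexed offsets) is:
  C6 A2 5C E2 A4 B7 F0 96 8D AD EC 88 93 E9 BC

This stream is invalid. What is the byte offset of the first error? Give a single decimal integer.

Answer: 15

Derivation:
Byte[0]=C6: 2-byte lead, need 1 cont bytes. acc=0x6
Byte[1]=A2: continuation. acc=(acc<<6)|0x22=0x1A2
Completed: cp=U+01A2 (starts at byte 0)
Byte[2]=5C: 1-byte ASCII. cp=U+005C
Byte[3]=E2: 3-byte lead, need 2 cont bytes. acc=0x2
Byte[4]=A4: continuation. acc=(acc<<6)|0x24=0xA4
Byte[5]=B7: continuation. acc=(acc<<6)|0x37=0x2937
Completed: cp=U+2937 (starts at byte 3)
Byte[6]=F0: 4-byte lead, need 3 cont bytes. acc=0x0
Byte[7]=96: continuation. acc=(acc<<6)|0x16=0x16
Byte[8]=8D: continuation. acc=(acc<<6)|0x0D=0x58D
Byte[9]=AD: continuation. acc=(acc<<6)|0x2D=0x1636D
Completed: cp=U+1636D (starts at byte 6)
Byte[10]=EC: 3-byte lead, need 2 cont bytes. acc=0xC
Byte[11]=88: continuation. acc=(acc<<6)|0x08=0x308
Byte[12]=93: continuation. acc=(acc<<6)|0x13=0xC213
Completed: cp=U+C213 (starts at byte 10)
Byte[13]=E9: 3-byte lead, need 2 cont bytes. acc=0x9
Byte[14]=BC: continuation. acc=(acc<<6)|0x3C=0x27C
Byte[15]: stream ended, expected continuation. INVALID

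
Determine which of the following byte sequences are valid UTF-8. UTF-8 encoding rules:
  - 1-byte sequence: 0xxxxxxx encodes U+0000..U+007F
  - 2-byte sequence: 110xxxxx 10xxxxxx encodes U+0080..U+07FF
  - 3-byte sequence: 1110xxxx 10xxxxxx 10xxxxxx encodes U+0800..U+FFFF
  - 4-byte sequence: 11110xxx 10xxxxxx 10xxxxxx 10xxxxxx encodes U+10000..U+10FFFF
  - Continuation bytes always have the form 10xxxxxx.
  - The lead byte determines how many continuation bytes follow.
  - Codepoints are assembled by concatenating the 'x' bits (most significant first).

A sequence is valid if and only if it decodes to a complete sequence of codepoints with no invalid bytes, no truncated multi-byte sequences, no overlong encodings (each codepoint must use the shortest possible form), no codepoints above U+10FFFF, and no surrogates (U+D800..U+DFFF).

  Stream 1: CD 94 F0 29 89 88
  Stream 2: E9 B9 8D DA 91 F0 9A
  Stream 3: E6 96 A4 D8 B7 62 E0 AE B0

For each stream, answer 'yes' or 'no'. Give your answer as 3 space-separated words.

Answer: no no yes

Derivation:
Stream 1: error at byte offset 3. INVALID
Stream 2: error at byte offset 7. INVALID
Stream 3: decodes cleanly. VALID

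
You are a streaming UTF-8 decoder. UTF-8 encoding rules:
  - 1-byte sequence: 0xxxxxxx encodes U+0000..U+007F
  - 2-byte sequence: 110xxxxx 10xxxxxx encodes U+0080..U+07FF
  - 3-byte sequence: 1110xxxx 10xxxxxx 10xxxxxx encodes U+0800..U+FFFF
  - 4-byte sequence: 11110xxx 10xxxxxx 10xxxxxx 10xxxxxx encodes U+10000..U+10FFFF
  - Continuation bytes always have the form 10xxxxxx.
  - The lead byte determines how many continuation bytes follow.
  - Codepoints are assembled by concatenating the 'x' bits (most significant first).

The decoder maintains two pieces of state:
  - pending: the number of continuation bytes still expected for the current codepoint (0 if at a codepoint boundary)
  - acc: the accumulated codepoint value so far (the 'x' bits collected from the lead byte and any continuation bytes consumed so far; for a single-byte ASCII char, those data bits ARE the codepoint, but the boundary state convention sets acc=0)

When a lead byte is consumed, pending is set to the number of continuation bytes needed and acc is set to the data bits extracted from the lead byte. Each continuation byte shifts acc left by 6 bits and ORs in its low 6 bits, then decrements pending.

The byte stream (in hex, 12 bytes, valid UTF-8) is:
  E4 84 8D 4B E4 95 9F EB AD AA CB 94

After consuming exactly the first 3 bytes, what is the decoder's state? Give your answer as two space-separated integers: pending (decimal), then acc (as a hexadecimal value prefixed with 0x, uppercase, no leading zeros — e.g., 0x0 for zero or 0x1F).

Answer: 0 0x410D

Derivation:
Byte[0]=E4: 3-byte lead. pending=2, acc=0x4
Byte[1]=84: continuation. acc=(acc<<6)|0x04=0x104, pending=1
Byte[2]=8D: continuation. acc=(acc<<6)|0x0D=0x410D, pending=0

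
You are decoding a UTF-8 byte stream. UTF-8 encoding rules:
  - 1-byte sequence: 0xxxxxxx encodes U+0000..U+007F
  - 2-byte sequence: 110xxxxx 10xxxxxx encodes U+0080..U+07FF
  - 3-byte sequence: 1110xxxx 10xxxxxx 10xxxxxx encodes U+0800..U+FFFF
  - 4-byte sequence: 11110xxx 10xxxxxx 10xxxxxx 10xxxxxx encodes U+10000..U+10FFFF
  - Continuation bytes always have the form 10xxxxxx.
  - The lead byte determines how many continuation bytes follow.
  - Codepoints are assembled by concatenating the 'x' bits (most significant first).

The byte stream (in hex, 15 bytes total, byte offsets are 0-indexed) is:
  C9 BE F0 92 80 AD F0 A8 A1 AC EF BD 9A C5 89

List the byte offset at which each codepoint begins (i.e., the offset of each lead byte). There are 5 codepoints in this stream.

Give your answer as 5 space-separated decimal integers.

Answer: 0 2 6 10 13

Derivation:
Byte[0]=C9: 2-byte lead, need 1 cont bytes. acc=0x9
Byte[1]=BE: continuation. acc=(acc<<6)|0x3E=0x27E
Completed: cp=U+027E (starts at byte 0)
Byte[2]=F0: 4-byte lead, need 3 cont bytes. acc=0x0
Byte[3]=92: continuation. acc=(acc<<6)|0x12=0x12
Byte[4]=80: continuation. acc=(acc<<6)|0x00=0x480
Byte[5]=AD: continuation. acc=(acc<<6)|0x2D=0x1202D
Completed: cp=U+1202D (starts at byte 2)
Byte[6]=F0: 4-byte lead, need 3 cont bytes. acc=0x0
Byte[7]=A8: continuation. acc=(acc<<6)|0x28=0x28
Byte[8]=A1: continuation. acc=(acc<<6)|0x21=0xA21
Byte[9]=AC: continuation. acc=(acc<<6)|0x2C=0x2886C
Completed: cp=U+2886C (starts at byte 6)
Byte[10]=EF: 3-byte lead, need 2 cont bytes. acc=0xF
Byte[11]=BD: continuation. acc=(acc<<6)|0x3D=0x3FD
Byte[12]=9A: continuation. acc=(acc<<6)|0x1A=0xFF5A
Completed: cp=U+FF5A (starts at byte 10)
Byte[13]=C5: 2-byte lead, need 1 cont bytes. acc=0x5
Byte[14]=89: continuation. acc=(acc<<6)|0x09=0x149
Completed: cp=U+0149 (starts at byte 13)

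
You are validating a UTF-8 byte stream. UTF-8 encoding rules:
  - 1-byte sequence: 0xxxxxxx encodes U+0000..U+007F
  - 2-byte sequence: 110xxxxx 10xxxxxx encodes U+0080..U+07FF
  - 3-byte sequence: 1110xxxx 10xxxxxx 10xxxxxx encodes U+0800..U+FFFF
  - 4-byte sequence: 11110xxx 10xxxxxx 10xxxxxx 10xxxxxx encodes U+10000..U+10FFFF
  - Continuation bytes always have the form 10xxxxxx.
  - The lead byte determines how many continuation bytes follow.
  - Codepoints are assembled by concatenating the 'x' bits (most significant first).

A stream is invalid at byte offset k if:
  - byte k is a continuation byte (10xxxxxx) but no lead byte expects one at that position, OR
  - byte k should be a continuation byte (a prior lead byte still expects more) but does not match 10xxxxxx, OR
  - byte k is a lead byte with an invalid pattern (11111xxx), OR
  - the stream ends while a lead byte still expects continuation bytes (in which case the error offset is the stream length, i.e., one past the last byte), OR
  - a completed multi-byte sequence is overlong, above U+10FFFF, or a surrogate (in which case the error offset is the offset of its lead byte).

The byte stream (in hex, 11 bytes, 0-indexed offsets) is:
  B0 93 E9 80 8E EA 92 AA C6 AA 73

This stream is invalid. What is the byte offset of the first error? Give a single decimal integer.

Answer: 0

Derivation:
Byte[0]=B0: INVALID lead byte (not 0xxx/110x/1110/11110)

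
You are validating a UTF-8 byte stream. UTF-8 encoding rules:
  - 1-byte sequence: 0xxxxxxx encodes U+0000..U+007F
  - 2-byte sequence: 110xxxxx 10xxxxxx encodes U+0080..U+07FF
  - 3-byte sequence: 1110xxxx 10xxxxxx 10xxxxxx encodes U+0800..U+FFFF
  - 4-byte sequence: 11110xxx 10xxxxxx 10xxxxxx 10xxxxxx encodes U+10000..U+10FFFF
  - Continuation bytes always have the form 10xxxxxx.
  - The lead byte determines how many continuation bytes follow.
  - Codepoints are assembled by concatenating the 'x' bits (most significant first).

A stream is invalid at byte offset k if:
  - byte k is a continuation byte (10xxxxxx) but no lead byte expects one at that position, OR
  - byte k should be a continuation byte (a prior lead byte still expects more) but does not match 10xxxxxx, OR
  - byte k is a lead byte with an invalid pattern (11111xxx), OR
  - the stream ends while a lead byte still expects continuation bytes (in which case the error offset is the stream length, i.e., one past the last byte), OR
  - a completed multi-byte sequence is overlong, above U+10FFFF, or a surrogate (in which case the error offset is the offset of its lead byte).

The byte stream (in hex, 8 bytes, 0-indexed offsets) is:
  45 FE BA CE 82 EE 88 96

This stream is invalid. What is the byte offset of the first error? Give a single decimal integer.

Byte[0]=45: 1-byte ASCII. cp=U+0045
Byte[1]=FE: INVALID lead byte (not 0xxx/110x/1110/11110)

Answer: 1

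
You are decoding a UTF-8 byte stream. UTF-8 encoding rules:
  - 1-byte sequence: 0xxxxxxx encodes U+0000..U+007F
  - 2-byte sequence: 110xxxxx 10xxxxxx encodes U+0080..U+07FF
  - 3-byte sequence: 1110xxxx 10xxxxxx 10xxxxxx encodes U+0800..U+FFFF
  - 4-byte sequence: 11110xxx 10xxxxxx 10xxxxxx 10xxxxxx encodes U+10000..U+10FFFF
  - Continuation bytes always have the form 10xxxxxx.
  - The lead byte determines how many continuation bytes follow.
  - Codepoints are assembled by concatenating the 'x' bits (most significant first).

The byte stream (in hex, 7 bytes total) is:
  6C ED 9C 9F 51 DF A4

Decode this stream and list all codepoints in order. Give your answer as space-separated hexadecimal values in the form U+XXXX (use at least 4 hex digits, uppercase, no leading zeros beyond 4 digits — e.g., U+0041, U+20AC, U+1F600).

Byte[0]=6C: 1-byte ASCII. cp=U+006C
Byte[1]=ED: 3-byte lead, need 2 cont bytes. acc=0xD
Byte[2]=9C: continuation. acc=(acc<<6)|0x1C=0x35C
Byte[3]=9F: continuation. acc=(acc<<6)|0x1F=0xD71F
Completed: cp=U+D71F (starts at byte 1)
Byte[4]=51: 1-byte ASCII. cp=U+0051
Byte[5]=DF: 2-byte lead, need 1 cont bytes. acc=0x1F
Byte[6]=A4: continuation. acc=(acc<<6)|0x24=0x7E4
Completed: cp=U+07E4 (starts at byte 5)

Answer: U+006C U+D71F U+0051 U+07E4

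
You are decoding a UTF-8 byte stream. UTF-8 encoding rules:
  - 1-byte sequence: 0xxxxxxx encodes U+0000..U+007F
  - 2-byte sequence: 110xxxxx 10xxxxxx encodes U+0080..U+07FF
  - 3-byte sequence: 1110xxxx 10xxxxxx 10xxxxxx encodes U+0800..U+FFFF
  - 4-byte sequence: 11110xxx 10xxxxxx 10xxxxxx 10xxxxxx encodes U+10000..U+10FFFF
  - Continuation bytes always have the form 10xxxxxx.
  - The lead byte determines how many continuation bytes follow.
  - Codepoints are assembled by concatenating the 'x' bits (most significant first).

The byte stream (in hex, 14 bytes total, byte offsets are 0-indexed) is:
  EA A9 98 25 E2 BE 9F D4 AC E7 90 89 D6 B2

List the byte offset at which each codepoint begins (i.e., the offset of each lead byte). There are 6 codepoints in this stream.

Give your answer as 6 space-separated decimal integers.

Answer: 0 3 4 7 9 12

Derivation:
Byte[0]=EA: 3-byte lead, need 2 cont bytes. acc=0xA
Byte[1]=A9: continuation. acc=(acc<<6)|0x29=0x2A9
Byte[2]=98: continuation. acc=(acc<<6)|0x18=0xAA58
Completed: cp=U+AA58 (starts at byte 0)
Byte[3]=25: 1-byte ASCII. cp=U+0025
Byte[4]=E2: 3-byte lead, need 2 cont bytes. acc=0x2
Byte[5]=BE: continuation. acc=(acc<<6)|0x3E=0xBE
Byte[6]=9F: continuation. acc=(acc<<6)|0x1F=0x2F9F
Completed: cp=U+2F9F (starts at byte 4)
Byte[7]=D4: 2-byte lead, need 1 cont bytes. acc=0x14
Byte[8]=AC: continuation. acc=(acc<<6)|0x2C=0x52C
Completed: cp=U+052C (starts at byte 7)
Byte[9]=E7: 3-byte lead, need 2 cont bytes. acc=0x7
Byte[10]=90: continuation. acc=(acc<<6)|0x10=0x1D0
Byte[11]=89: continuation. acc=(acc<<6)|0x09=0x7409
Completed: cp=U+7409 (starts at byte 9)
Byte[12]=D6: 2-byte lead, need 1 cont bytes. acc=0x16
Byte[13]=B2: continuation. acc=(acc<<6)|0x32=0x5B2
Completed: cp=U+05B2 (starts at byte 12)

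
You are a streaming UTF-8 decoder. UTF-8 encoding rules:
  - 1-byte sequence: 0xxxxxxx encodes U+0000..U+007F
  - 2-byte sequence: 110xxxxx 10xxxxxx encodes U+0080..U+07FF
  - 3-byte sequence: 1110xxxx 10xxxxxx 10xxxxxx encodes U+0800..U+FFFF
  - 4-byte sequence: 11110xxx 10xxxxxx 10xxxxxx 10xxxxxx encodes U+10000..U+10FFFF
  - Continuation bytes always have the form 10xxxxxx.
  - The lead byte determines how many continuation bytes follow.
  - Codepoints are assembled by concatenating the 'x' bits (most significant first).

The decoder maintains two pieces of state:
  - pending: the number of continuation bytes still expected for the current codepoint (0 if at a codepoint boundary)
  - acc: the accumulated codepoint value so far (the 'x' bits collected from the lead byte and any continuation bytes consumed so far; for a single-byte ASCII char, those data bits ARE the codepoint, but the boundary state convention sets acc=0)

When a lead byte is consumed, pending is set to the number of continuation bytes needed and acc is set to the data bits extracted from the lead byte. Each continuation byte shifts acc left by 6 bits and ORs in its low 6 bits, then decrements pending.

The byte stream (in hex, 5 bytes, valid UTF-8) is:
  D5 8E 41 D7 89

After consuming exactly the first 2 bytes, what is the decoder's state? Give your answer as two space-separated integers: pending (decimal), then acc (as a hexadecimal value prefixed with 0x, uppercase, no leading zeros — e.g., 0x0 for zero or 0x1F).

Answer: 0 0x54E

Derivation:
Byte[0]=D5: 2-byte lead. pending=1, acc=0x15
Byte[1]=8E: continuation. acc=(acc<<6)|0x0E=0x54E, pending=0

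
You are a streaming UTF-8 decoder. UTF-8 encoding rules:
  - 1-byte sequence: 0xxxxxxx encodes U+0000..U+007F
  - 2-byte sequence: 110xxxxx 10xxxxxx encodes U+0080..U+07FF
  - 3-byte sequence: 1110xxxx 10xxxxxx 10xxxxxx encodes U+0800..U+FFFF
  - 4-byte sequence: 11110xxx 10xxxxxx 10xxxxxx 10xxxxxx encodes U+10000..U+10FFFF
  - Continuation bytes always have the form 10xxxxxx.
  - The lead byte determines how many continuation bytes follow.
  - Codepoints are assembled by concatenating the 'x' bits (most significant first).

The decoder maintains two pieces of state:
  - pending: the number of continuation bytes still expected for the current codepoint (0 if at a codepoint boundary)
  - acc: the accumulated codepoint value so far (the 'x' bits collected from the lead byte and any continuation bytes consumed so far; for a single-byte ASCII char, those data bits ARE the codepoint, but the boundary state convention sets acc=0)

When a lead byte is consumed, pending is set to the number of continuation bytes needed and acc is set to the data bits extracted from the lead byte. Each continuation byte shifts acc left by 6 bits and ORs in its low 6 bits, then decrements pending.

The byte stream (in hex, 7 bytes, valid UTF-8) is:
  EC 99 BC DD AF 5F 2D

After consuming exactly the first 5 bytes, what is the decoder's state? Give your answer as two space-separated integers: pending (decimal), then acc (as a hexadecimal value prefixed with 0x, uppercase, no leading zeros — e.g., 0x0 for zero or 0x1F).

Byte[0]=EC: 3-byte lead. pending=2, acc=0xC
Byte[1]=99: continuation. acc=(acc<<6)|0x19=0x319, pending=1
Byte[2]=BC: continuation. acc=(acc<<6)|0x3C=0xC67C, pending=0
Byte[3]=DD: 2-byte lead. pending=1, acc=0x1D
Byte[4]=AF: continuation. acc=(acc<<6)|0x2F=0x76F, pending=0

Answer: 0 0x76F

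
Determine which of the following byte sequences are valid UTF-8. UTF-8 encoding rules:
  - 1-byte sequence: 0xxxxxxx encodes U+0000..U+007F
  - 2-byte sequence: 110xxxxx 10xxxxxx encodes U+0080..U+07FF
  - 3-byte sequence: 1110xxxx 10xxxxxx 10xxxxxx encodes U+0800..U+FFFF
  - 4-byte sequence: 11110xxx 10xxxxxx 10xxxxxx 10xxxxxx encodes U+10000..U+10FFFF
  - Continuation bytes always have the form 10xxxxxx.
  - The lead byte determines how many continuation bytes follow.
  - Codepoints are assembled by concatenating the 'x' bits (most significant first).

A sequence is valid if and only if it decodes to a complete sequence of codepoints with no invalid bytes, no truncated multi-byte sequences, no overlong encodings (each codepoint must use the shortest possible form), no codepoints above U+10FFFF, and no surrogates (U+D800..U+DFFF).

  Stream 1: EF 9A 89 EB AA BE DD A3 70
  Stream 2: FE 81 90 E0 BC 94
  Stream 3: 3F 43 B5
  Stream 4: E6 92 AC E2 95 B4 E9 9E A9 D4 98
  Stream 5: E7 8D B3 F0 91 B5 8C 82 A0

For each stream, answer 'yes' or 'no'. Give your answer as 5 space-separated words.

Stream 1: decodes cleanly. VALID
Stream 2: error at byte offset 0. INVALID
Stream 3: error at byte offset 2. INVALID
Stream 4: decodes cleanly. VALID
Stream 5: error at byte offset 7. INVALID

Answer: yes no no yes no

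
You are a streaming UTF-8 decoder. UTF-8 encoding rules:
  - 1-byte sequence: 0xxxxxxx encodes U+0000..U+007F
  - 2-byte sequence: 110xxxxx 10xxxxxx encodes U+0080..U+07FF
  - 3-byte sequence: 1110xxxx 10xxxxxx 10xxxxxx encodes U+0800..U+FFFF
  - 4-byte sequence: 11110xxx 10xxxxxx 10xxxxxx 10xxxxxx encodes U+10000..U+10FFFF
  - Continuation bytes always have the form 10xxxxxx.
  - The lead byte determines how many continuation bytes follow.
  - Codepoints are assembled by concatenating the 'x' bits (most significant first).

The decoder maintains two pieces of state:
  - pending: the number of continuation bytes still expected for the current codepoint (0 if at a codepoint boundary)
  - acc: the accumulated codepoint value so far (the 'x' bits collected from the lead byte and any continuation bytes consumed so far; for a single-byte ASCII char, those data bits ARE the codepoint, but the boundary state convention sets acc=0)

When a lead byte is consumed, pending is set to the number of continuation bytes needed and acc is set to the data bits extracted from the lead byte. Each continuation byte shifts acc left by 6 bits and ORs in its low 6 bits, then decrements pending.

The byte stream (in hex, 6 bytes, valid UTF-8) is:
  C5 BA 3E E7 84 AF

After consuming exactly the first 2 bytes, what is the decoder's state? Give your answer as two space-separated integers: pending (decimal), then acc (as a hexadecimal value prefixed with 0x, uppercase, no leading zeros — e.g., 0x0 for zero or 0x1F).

Byte[0]=C5: 2-byte lead. pending=1, acc=0x5
Byte[1]=BA: continuation. acc=(acc<<6)|0x3A=0x17A, pending=0

Answer: 0 0x17A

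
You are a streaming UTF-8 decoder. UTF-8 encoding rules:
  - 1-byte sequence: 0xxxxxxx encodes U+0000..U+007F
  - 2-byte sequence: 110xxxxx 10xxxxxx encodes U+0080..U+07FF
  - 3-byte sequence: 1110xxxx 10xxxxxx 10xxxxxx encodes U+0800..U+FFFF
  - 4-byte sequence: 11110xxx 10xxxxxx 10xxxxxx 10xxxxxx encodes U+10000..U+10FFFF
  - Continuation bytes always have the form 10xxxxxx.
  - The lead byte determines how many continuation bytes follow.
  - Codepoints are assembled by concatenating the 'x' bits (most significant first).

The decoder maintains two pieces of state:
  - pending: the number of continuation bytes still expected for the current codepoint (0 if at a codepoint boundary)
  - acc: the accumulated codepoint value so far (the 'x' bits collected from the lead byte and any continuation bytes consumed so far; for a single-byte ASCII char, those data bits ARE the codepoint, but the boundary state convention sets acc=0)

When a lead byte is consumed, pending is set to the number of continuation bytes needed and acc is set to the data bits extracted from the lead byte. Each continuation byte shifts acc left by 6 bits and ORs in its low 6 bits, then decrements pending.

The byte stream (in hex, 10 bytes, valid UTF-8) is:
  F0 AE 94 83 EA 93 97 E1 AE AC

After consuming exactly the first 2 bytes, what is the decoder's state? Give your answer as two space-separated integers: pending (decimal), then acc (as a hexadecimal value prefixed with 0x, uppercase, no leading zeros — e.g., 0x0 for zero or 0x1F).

Byte[0]=F0: 4-byte lead. pending=3, acc=0x0
Byte[1]=AE: continuation. acc=(acc<<6)|0x2E=0x2E, pending=2

Answer: 2 0x2E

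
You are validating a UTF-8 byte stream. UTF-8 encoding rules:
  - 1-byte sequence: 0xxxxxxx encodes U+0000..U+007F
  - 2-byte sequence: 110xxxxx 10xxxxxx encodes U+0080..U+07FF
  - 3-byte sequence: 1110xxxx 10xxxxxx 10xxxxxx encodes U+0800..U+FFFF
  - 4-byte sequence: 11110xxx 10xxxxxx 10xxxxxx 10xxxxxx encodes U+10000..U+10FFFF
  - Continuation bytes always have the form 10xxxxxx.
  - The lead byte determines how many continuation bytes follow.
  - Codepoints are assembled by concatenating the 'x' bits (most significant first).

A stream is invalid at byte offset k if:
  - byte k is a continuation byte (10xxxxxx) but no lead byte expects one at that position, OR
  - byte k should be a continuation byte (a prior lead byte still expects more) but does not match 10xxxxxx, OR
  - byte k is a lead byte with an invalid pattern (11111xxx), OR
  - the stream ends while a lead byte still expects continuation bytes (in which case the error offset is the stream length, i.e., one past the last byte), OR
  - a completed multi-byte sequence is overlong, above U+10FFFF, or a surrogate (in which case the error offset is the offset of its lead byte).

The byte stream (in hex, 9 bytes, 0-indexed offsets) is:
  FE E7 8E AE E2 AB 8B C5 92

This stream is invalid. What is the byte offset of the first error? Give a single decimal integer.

Answer: 0

Derivation:
Byte[0]=FE: INVALID lead byte (not 0xxx/110x/1110/11110)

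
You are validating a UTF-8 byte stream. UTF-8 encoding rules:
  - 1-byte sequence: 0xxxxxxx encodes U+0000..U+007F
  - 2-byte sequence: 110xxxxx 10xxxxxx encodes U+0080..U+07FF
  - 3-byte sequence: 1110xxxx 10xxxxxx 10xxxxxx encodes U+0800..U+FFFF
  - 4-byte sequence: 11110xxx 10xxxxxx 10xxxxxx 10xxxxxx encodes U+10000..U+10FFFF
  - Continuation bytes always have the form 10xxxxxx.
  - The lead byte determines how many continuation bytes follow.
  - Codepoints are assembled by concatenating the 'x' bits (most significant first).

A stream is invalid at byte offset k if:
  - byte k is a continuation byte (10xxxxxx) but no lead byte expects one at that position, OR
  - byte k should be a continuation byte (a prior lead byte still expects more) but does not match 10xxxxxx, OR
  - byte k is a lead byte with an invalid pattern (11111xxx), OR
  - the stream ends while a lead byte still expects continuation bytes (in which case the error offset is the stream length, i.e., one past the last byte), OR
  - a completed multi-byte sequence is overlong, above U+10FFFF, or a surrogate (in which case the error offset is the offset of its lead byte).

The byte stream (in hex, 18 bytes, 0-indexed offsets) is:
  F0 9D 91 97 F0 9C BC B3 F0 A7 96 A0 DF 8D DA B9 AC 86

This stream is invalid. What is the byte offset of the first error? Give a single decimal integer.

Answer: 16

Derivation:
Byte[0]=F0: 4-byte lead, need 3 cont bytes. acc=0x0
Byte[1]=9D: continuation. acc=(acc<<6)|0x1D=0x1D
Byte[2]=91: continuation. acc=(acc<<6)|0x11=0x751
Byte[3]=97: continuation. acc=(acc<<6)|0x17=0x1D457
Completed: cp=U+1D457 (starts at byte 0)
Byte[4]=F0: 4-byte lead, need 3 cont bytes. acc=0x0
Byte[5]=9C: continuation. acc=(acc<<6)|0x1C=0x1C
Byte[6]=BC: continuation. acc=(acc<<6)|0x3C=0x73C
Byte[7]=B3: continuation. acc=(acc<<6)|0x33=0x1CF33
Completed: cp=U+1CF33 (starts at byte 4)
Byte[8]=F0: 4-byte lead, need 3 cont bytes. acc=0x0
Byte[9]=A7: continuation. acc=(acc<<6)|0x27=0x27
Byte[10]=96: continuation. acc=(acc<<6)|0x16=0x9D6
Byte[11]=A0: continuation. acc=(acc<<6)|0x20=0x275A0
Completed: cp=U+275A0 (starts at byte 8)
Byte[12]=DF: 2-byte lead, need 1 cont bytes. acc=0x1F
Byte[13]=8D: continuation. acc=(acc<<6)|0x0D=0x7CD
Completed: cp=U+07CD (starts at byte 12)
Byte[14]=DA: 2-byte lead, need 1 cont bytes. acc=0x1A
Byte[15]=B9: continuation. acc=(acc<<6)|0x39=0x6B9
Completed: cp=U+06B9 (starts at byte 14)
Byte[16]=AC: INVALID lead byte (not 0xxx/110x/1110/11110)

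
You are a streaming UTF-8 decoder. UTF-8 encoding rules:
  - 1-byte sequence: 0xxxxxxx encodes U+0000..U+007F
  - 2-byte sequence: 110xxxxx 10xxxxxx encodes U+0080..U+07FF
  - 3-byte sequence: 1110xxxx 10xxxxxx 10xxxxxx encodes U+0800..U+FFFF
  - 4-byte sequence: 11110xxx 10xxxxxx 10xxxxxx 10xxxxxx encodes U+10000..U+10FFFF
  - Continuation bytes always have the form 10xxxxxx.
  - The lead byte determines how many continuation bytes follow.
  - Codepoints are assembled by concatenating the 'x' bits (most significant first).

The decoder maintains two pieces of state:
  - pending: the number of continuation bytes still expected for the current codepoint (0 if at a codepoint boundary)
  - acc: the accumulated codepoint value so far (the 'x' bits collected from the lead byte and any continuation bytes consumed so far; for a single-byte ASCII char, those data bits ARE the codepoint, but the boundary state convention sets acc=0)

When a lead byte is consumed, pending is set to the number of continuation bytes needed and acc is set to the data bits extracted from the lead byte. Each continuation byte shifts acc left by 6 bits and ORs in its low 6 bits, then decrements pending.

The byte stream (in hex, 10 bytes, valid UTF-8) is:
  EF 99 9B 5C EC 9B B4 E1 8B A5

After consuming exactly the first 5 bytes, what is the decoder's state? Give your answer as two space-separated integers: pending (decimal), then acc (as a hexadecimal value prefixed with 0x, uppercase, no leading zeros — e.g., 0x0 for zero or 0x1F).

Answer: 2 0xC

Derivation:
Byte[0]=EF: 3-byte lead. pending=2, acc=0xF
Byte[1]=99: continuation. acc=(acc<<6)|0x19=0x3D9, pending=1
Byte[2]=9B: continuation. acc=(acc<<6)|0x1B=0xF65B, pending=0
Byte[3]=5C: 1-byte. pending=0, acc=0x0
Byte[4]=EC: 3-byte lead. pending=2, acc=0xC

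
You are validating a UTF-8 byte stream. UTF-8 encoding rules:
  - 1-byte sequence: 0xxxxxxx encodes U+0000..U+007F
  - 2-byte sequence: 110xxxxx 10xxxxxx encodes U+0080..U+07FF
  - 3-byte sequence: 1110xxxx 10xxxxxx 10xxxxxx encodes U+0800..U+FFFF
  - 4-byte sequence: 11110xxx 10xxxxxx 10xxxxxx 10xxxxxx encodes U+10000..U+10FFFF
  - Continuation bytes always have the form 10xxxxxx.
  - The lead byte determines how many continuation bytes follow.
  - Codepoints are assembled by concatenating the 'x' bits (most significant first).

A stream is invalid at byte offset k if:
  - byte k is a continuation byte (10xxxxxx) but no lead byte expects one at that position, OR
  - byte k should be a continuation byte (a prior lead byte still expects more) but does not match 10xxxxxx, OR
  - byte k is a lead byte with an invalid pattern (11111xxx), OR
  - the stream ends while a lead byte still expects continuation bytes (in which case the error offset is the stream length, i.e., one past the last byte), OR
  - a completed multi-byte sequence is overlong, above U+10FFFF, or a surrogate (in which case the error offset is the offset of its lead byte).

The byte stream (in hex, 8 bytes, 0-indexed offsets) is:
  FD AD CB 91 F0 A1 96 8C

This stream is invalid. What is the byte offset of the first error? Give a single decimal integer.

Answer: 0

Derivation:
Byte[0]=FD: INVALID lead byte (not 0xxx/110x/1110/11110)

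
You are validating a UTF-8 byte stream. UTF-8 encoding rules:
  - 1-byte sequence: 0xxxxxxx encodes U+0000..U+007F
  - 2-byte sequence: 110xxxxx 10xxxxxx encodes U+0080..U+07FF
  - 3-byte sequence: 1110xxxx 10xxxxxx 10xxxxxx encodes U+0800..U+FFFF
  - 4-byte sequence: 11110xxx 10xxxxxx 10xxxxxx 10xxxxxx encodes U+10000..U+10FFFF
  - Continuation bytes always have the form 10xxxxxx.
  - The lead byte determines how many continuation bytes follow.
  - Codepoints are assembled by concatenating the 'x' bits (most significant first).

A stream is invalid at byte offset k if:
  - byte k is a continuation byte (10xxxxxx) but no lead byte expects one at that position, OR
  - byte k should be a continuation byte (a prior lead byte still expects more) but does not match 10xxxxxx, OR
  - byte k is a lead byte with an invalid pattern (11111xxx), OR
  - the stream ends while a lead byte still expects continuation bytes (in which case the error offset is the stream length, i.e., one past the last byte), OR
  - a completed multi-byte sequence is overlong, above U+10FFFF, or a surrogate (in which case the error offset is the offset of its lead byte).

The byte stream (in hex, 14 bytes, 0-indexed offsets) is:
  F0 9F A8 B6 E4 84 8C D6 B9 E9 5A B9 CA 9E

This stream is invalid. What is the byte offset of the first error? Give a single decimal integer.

Answer: 10

Derivation:
Byte[0]=F0: 4-byte lead, need 3 cont bytes. acc=0x0
Byte[1]=9F: continuation. acc=(acc<<6)|0x1F=0x1F
Byte[2]=A8: continuation. acc=(acc<<6)|0x28=0x7E8
Byte[3]=B6: continuation. acc=(acc<<6)|0x36=0x1FA36
Completed: cp=U+1FA36 (starts at byte 0)
Byte[4]=E4: 3-byte lead, need 2 cont bytes. acc=0x4
Byte[5]=84: continuation. acc=(acc<<6)|0x04=0x104
Byte[6]=8C: continuation. acc=(acc<<6)|0x0C=0x410C
Completed: cp=U+410C (starts at byte 4)
Byte[7]=D6: 2-byte lead, need 1 cont bytes. acc=0x16
Byte[8]=B9: continuation. acc=(acc<<6)|0x39=0x5B9
Completed: cp=U+05B9 (starts at byte 7)
Byte[9]=E9: 3-byte lead, need 2 cont bytes. acc=0x9
Byte[10]=5A: expected 10xxxxxx continuation. INVALID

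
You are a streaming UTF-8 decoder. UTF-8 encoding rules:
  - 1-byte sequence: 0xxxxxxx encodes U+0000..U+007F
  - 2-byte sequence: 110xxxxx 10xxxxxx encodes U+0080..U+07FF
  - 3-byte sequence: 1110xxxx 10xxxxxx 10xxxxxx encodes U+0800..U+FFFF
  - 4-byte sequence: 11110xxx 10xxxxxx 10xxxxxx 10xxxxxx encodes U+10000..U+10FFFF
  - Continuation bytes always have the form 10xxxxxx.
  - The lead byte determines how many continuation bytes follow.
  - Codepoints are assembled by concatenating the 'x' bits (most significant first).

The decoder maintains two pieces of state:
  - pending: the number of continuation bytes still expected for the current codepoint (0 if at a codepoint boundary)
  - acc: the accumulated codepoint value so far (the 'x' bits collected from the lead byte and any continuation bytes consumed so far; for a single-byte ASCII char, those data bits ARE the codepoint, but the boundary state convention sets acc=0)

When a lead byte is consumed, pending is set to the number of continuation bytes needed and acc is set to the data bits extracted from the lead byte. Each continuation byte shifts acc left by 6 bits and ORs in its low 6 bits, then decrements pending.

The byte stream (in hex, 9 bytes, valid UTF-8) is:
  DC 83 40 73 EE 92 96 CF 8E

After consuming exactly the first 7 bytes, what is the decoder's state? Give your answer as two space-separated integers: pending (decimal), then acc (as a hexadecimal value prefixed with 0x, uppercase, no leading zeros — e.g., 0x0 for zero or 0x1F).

Byte[0]=DC: 2-byte lead. pending=1, acc=0x1C
Byte[1]=83: continuation. acc=(acc<<6)|0x03=0x703, pending=0
Byte[2]=40: 1-byte. pending=0, acc=0x0
Byte[3]=73: 1-byte. pending=0, acc=0x0
Byte[4]=EE: 3-byte lead. pending=2, acc=0xE
Byte[5]=92: continuation. acc=(acc<<6)|0x12=0x392, pending=1
Byte[6]=96: continuation. acc=(acc<<6)|0x16=0xE496, pending=0

Answer: 0 0xE496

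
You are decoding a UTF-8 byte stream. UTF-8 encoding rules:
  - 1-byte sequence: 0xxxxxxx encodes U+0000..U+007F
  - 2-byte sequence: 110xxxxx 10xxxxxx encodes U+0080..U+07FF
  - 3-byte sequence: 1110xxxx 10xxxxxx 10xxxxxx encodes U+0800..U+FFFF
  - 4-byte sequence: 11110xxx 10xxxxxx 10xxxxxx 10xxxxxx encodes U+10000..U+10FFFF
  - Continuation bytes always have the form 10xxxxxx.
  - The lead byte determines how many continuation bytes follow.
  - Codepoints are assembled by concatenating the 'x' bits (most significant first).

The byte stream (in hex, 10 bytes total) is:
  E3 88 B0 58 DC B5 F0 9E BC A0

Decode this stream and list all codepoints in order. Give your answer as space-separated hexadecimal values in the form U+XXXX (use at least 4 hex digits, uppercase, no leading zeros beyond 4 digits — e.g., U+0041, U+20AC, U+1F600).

Answer: U+3230 U+0058 U+0735 U+1EF20

Derivation:
Byte[0]=E3: 3-byte lead, need 2 cont bytes. acc=0x3
Byte[1]=88: continuation. acc=(acc<<6)|0x08=0xC8
Byte[2]=B0: continuation. acc=(acc<<6)|0x30=0x3230
Completed: cp=U+3230 (starts at byte 0)
Byte[3]=58: 1-byte ASCII. cp=U+0058
Byte[4]=DC: 2-byte lead, need 1 cont bytes. acc=0x1C
Byte[5]=B5: continuation. acc=(acc<<6)|0x35=0x735
Completed: cp=U+0735 (starts at byte 4)
Byte[6]=F0: 4-byte lead, need 3 cont bytes. acc=0x0
Byte[7]=9E: continuation. acc=(acc<<6)|0x1E=0x1E
Byte[8]=BC: continuation. acc=(acc<<6)|0x3C=0x7BC
Byte[9]=A0: continuation. acc=(acc<<6)|0x20=0x1EF20
Completed: cp=U+1EF20 (starts at byte 6)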